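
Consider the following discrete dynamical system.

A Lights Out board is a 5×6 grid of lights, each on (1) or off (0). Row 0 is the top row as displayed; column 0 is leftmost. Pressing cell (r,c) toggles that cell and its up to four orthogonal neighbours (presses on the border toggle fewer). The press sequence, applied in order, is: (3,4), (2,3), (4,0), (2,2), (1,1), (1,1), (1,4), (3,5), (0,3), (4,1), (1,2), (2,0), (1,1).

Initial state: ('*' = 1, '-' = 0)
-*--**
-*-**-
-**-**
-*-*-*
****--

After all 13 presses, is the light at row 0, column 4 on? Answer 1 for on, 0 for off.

1

t=0: -*--**
-*-**-
-**-**
-*-*-*
****--
t=1: -*--**
-*-**-
-**--*
-*--*-
*****-
t=2: -*--**
-*--*-
-*-***
-*-**-
*****-
t=3: -*--**
-*--*-
-*-***
**-**-
--***-
t=4: -*--**
-**-*-
--*-**
*****-
--***-
t=5: ----**
*---*-
-**-**
*****-
--***-
t=6: -*--**
-**-*-
--*-**
*****-
--***-
t=7: -*---*
-***-*
--*--*
*****-
--***-
t=8: -*---*
-***-*
--*---
****-*
--****
t=9: -*****
-**--*
--*---
****-*
--****
t=10: -*****
-**--*
--*---
*-**-*
**-***
t=11: -*-***
---*-*
------
*-**-*
**-***
t=12: -*-***
*--*-*
**----
--**-*
**-***
t=13: ---***
-***-*
*-----
--**-*
**-***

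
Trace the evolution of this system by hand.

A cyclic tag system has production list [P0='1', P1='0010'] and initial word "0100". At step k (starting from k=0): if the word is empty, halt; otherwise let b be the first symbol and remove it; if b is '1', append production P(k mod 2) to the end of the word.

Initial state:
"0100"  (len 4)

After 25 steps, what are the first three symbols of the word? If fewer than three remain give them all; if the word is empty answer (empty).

k=0  "0100"  (len 4)
k=1  "100"  (len 3)
k=2  "000010"  (len 6)
k=3  "00010"  (len 5)
k=4  "0010"  (len 4)
k=5  "010"  (len 3)
k=6  "10"  (len 2)
k=7  "01"  (len 2)
k=8  "1"  (len 1)
k=9  "1"  (len 1)
k=10  "0010"  (len 4)
k=11  "010"  (len 3)
k=12  "10"  (len 2)
k=13  "01"  (len 2)
k=14  "1"  (len 1)
k=15  "1"  (len 1)
k=16  "0010"  (len 4)
k=17  "010"  (len 3)
k=18  "10"  (len 2)
k=19  "01"  (len 2)
k=20  "1"  (len 1)
k=21  "1"  (len 1)
k=22  "0010"  (len 4)
k=23  "010"  (len 3)
k=24  "10"  (len 2)
k=25  "01"  (len 2)

01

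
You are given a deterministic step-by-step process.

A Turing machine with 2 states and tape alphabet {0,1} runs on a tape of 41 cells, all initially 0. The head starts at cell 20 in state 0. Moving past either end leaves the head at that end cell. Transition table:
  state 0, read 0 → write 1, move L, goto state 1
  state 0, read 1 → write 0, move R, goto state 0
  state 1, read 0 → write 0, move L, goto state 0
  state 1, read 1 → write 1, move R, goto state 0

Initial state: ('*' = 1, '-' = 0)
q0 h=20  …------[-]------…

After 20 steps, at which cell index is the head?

0

t=0: q0 h=20  …------[-]------…
t=1: q1 h=19  …------[-]*-----…
t=2: q0 h=18  …------[-]-*----…
t=3: q1 h=17  …------[-]*-*---…
t=4: q0 h=16  …------[-]-*-*--…
t=5: q1 h=15  …------[-]*-*-*-…
t=6: q0 h=14  …------[-]-*-*-*…
t=7: q1 h=13  …------[-]*-*-*-…
t=8: q0 h=12  …------[-]-*-*-*…
t=9: q1 h=11  …------[-]*-*-*-…
t=10: q0 h=10  …------[-]-*-*-*…
t=11: q1 h= 9  …------[-]*-*-*-…
t=12: q0 h= 8  …------[-]-*-*-*…
t=13: q1 h= 7  …------[-]*-*-*-…
t=14: q0 h= 6  |------[-]-*-*-*…
t=15: q1 h= 5  |-----[-]*-*-*-…
t=16: q0 h= 4  |----[-]-*-*-*…
t=17: q1 h= 3  |---[-]*-*-*-…
t=18: q0 h= 2  |--[-]-*-*-*…
t=19: q1 h= 1  |-[-]*-*-*-…
t=20: q0 h= 0  |[-]-*-*-*…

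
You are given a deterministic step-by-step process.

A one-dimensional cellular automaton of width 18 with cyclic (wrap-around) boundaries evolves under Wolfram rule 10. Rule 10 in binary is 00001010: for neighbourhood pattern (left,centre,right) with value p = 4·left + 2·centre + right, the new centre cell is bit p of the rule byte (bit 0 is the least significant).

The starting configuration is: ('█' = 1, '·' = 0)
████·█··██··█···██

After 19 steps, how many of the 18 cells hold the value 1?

5

[0] ████·█··██··█···██
[1] ·······██··█···██·
[2] ······██··█···██··
[3] ·····██··█···██···
[4] ····██··█···██····
[5] ···██··█···██·····
[6] ··██··█···██······
[7] ·██··█···██·······
[8] ██··█···██········
[9] █··█···██········█
[10] ··█···██········██
[11] ·█···██········██·
[12] █···██········██··
[13] ···██········██··█
[14] ··██········██··█·
[15] ·██········██··█··
[16] ██········██··█···
[17] █········██··█···█
[18] ········██··█···██
[19] ·······██··█···██·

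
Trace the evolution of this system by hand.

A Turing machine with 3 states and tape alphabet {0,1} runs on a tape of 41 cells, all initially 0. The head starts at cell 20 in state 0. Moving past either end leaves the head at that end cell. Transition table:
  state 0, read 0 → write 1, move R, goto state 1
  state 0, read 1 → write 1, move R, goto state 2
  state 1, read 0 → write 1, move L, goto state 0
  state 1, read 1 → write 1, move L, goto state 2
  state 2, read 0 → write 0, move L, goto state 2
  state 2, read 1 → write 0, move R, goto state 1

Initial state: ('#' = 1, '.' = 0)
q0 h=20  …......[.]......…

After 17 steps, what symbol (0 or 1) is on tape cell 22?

gen 0: q0 h=20  …......[.]......…
gen 1: q1 h=21  ….....#[.]......…
gen 2: q0 h=20  …......[#]#.....…
gen 3: q2 h=21  ….....#[#]......…
gen 4: q1 h=22  …....#.[.]......…
gen 5: q0 h=21  ….....#[.]#.....…
gen 6: q1 h=22  …....##[#]......…
gen 7: q2 h=21  ….....#[#]#.....…
gen 8: q1 h=22  …....#.[#]......…
gen 9: q2 h=21  ….....#[.]#.....…
gen 10: q2 h=20  …......[#].#....…
gen 11: q1 h=21  …......[.]#.....…
gen 12: q0 h=20  …......[.]##....…
gen 13: q1 h=21  ….....#[#]#.....…
gen 14: q2 h=20  …......[#]##....…
gen 15: q1 h=21  …......[#]#.....…
gen 16: q2 h=20  …......[.]##....…
gen 17: q2 h=19  …......[.].##...…

1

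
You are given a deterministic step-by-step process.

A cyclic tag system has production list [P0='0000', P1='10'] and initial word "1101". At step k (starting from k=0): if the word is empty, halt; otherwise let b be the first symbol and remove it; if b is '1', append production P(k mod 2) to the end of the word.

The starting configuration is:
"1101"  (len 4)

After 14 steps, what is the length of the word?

6

gen 0: "1101"  (len 4)
gen 1: "1010000"  (len 7)
gen 2: "01000010"  (len 8)
gen 3: "1000010"  (len 7)
gen 4: "00001010"  (len 8)
gen 5: "0001010"  (len 7)
gen 6: "001010"  (len 6)
gen 7: "01010"  (len 5)
gen 8: "1010"  (len 4)
gen 9: "0100000"  (len 7)
gen 10: "100000"  (len 6)
gen 11: "000000000"  (len 9)
gen 12: "00000000"  (len 8)
gen 13: "0000000"  (len 7)
gen 14: "000000"  (len 6)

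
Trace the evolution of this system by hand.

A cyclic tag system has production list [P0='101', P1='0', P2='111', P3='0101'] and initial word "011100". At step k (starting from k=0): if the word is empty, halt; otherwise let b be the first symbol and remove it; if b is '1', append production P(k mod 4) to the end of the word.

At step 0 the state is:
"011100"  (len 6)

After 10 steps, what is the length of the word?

gen 0: "011100"  (len 6)
gen 1: "11100"  (len 5)
gen 2: "11000"  (len 5)
gen 3: "1000111"  (len 7)
gen 4: "0001110101"  (len 10)
gen 5: "001110101"  (len 9)
gen 6: "01110101"  (len 8)
gen 7: "1110101"  (len 7)
gen 8: "1101010101"  (len 10)
gen 9: "101010101101"  (len 12)
gen 10: "010101011010"  (len 12)

12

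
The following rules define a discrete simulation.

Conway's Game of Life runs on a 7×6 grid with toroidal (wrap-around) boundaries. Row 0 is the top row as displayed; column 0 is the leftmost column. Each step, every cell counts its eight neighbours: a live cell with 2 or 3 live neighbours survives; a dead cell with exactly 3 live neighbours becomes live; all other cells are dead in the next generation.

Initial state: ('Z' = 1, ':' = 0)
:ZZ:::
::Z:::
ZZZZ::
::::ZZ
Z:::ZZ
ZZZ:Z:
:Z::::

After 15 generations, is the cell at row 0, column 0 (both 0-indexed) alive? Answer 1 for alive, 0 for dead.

1

step 0: :ZZ:::
::Z:::
ZZZZ::
::::ZZ
Z:::ZZ
ZZZ:Z:
:Z::::
step 1: :ZZ:::
Z:::::
ZZZZZZ
::Z:::
::::::
::ZZZ:
:::Z::
step 2: :ZZ:::
::::Z:
Z:ZZZZ
Z:Z:ZZ
::Z:::
::ZZZ:
:Z::Z:
step 3: :ZZZ::
Z:::Z:
Z:Z:::
Z:Z:::
::Z:::
:ZZ:Z:
:Z::Z:
step 4: ZZZZZZ
Z::::Z
Z::Z::
::ZZ::
::Z:::
:ZZ:::
Z:::Z:
step 5: ::ZZ::
::::::
ZZZZZZ
:ZZZ::
::::::
:ZZZ::
::::Z:
step 6: :::Z::
Z::::Z
Z:::ZZ
:::::Z
::::::
::ZZ::
:Z::Z:
step 7: Z:::ZZ
Z:::::
::::Z:
Z:::ZZ
::::::
::ZZ::
::::Z:
step 8: Z:::Z:
Z:::Z:
Z:::Z:
::::ZZ
:::ZZZ
:::Z::
::::Z:
step 9: :::ZZ:
ZZ:ZZ:
Z::ZZ:
Z:::::
:::Z:Z
:::Z:Z
:::ZZZ
step 10: Z:::::
ZZ::::
Z:ZZZ:
Z::Z::
Z::::Z
Z:ZZ:Z
::Z::Z
step 11: Z::::Z
Z:ZZ::
Z:ZZZ:
Z:ZZ::
::ZZ::
::ZZ::
::ZZZZ
step 12: Z:::::
Z:Z:::
Z:::Z:
:::::Z
::::Z:
:Z::::
ZZZ::Z
step 13: ::Z:::
Z:::::
ZZ::::
::::ZZ
::::::
:ZZ::Z
::Z::Z
step 14: :Z::::
Z:::::
ZZ::::
Z::::Z
Z:::ZZ
ZZZ:::
Z:ZZ::
step 15: ZZZ:::
Z:::::
:Z::::
::::Z:
::::Z:
::Z:Z:
Z::Z::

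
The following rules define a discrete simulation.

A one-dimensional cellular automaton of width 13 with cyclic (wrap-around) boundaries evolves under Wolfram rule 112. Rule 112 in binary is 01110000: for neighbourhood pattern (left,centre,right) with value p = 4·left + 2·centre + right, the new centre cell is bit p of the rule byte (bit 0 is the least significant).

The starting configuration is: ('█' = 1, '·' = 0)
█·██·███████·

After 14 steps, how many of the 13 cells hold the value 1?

5

0) █·██·███████·
1) ·█·██······██
2) █·█·██······█
3) ██·█·██······
4) ·██·█·██·····
5) ··██·█·██····
6) ···██·█·██···
7) ····██·█·██··
8) ·····██·█·██·
9) ······██·█·██
10) █······██·█·█
11) ██······██·█·
12) ·██······██·█
13) █·██······██·
14) ·█·██······██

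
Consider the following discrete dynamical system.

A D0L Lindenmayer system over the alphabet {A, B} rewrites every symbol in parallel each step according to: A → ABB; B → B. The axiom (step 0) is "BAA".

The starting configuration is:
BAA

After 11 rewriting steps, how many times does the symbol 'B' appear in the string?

gen 0: BAA
gen 1: BABBABB
gen 2: BABBBBABBBB
gen 3: BABBBBBBABBBBBB
gen 4: BABBBBBBBBABBBBBBBB
gen 5: BABBBBBBBBBBABBBBBBBBBB
gen 6: BABBBBBBBBBBBBABBBBBBBBBBBB
gen 7: BABBBBBBBBBBBBBBABBBBBBBBBBBBBB
gen 8: BABBBBBBBBBBBBBBBBABBBBBBBBBBBBBBBB
gen 9: BABBBBBBBBBBBBBBBBBBABBBBBBBBBBBBBBBBBB
gen 10: BABBBBBBBBBBBBBBBBBBBBABBBBBBBBBBBBBBBBBBBB
gen 11: BABBBBBBBBBBBBBBBBBBBBBBABBBBBBBBBBBBBBBBBBBBBB

45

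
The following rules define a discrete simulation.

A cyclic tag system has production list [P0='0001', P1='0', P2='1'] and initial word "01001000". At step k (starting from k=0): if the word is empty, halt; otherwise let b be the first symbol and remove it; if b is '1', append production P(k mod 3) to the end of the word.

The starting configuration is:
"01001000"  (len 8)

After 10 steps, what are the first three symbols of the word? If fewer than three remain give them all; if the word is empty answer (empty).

t=0: "01001000"  (len 8)
t=1: "1001000"  (len 7)
t=2: "0010000"  (len 7)
t=3: "010000"  (len 6)
t=4: "10000"  (len 5)
t=5: "00000"  (len 5)
t=6: "0000"  (len 4)
t=7: "000"  (len 3)
t=8: "00"  (len 2)
t=9: "0"  (len 1)
t=10: (halted — word empty)

(empty)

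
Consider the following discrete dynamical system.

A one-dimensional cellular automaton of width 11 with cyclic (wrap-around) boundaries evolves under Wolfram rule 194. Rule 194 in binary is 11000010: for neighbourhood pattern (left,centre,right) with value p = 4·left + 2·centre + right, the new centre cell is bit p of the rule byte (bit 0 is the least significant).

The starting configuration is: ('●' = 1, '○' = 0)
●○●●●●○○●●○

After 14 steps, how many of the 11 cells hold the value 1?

2

k=0  ●○●●●●○○●●○
k=1  ○○○●●●○●○●○
k=2  ○○●○●●○○○○○
k=3  ○●○○○●○○○○○
k=4  ●○○○●○○○○○○
k=5  ○○○●○○○○○○●
k=6  ○○●○○○○○○●○
k=7  ○●○○○○○○●○○
k=8  ●○○○○○○●○○○
k=9  ○○○○○○●○○○●
k=10  ○○○○○●○○○●○
k=11  ○○○○●○○○●○○
k=12  ○○○●○○○●○○○
k=13  ○○●○○○●○○○○
k=14  ○●○○○●○○○○○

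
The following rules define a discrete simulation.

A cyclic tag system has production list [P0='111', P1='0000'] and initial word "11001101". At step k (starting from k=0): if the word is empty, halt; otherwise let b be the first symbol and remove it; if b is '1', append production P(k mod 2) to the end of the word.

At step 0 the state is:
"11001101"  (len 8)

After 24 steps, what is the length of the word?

step 0: "11001101"  (len 8)
step 1: "1001101111"  (len 10)
step 2: "0011011110000"  (len 13)
step 3: "011011110000"  (len 12)
step 4: "11011110000"  (len 11)
step 5: "1011110000111"  (len 13)
step 6: "0111100001110000"  (len 16)
step 7: "111100001110000"  (len 15)
step 8: "111000011100000000"  (len 18)
step 9: "11000011100000000111"  (len 20)
step 10: "10000111000000001110000"  (len 23)
step 11: "0000111000000001110000111"  (len 25)
step 12: "000111000000001110000111"  (len 24)
step 13: "00111000000001110000111"  (len 23)
step 14: "0111000000001110000111"  (len 22)
step 15: "111000000001110000111"  (len 21)
step 16: "110000000011100001110000"  (len 24)
step 17: "10000000011100001110000111"  (len 26)
step 18: "00000000111000011100001110000"  (len 29)
step 19: "0000000111000011100001110000"  (len 28)
step 20: "000000111000011100001110000"  (len 27)
step 21: "00000111000011100001110000"  (len 26)
step 22: "0000111000011100001110000"  (len 25)
step 23: "000111000011100001110000"  (len 24)
step 24: "00111000011100001110000"  (len 23)

23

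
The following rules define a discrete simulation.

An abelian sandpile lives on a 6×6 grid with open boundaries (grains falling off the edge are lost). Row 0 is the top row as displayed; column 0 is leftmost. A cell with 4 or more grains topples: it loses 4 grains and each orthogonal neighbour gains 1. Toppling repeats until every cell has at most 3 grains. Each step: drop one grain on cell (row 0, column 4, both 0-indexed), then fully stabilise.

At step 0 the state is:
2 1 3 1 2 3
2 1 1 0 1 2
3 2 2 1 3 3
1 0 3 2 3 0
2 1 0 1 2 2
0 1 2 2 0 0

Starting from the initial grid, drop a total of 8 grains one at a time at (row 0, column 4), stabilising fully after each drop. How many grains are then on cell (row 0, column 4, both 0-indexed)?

t=0: 2 1 3 1 2 3
2 1 1 0 1 2
3 2 2 1 3 3
1 0 3 2 3 0
2 1 0 1 2 2
0 1 2 2 0 0
t=1: 2 1 3 1 3 3
2 1 1 0 1 2
3 2 2 1 3 3
1 0 3 2 3 0
2 1 0 1 2 2
0 1 2 2 0 0
t=2: 2 1 3 2 1 0
2 1 1 0 2 3
3 2 2 1 3 3
1 0 3 2 3 0
2 1 0 1 2 2
0 1 2 2 0 0
t=3: 2 1 3 2 2 0
2 1 1 0 2 3
3 2 2 1 3 3
1 0 3 2 3 0
2 1 0 1 2 2
0 1 2 2 0 0
t=4: 2 1 3 2 3 0
2 1 1 0 2 3
3 2 2 1 3 3
1 0 3 2 3 0
2 1 0 1 2 2
0 1 2 2 0 0
t=5: 2 1 3 3 0 1
2 1 1 0 3 3
3 2 2 1 3 3
1 0 3 2 3 0
2 1 0 1 2 2
0 1 2 2 0 0
t=6: 2 1 3 3 1 1
2 1 1 0 3 3
3 2 2 1 3 3
1 0 3 2 3 0
2 1 0 1 2 2
0 1 2 2 0 0
t=7: 2 1 3 3 2 1
2 1 1 0 3 3
3 2 2 1 3 3
1 0 3 2 3 0
2 1 0 1 2 2
0 1 2 2 0 0
t=8: 2 1 3 3 3 1
2 1 1 0 3 3
3 2 2 1 3 3
1 0 3 2 3 0
2 1 0 1 2 2
0 1 2 2 0 0

3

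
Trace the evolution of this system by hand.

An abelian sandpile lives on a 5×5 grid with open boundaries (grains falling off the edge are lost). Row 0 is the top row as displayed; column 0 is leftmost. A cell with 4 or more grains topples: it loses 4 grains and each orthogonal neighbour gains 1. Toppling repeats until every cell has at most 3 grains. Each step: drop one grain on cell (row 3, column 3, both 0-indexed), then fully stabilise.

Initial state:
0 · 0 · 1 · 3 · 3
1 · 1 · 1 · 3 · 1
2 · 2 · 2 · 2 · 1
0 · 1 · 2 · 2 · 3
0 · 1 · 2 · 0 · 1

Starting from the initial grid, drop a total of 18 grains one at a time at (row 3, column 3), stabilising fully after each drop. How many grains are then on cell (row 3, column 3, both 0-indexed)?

gen 0: 0 · 0 · 1 · 3 · 3
1 · 1 · 1 · 3 · 1
2 · 2 · 2 · 2 · 1
0 · 1 · 2 · 2 · 3
0 · 1 · 2 · 0 · 1
gen 1: 0 · 0 · 1 · 3 · 3
1 · 1 · 1 · 3 · 1
2 · 2 · 2 · 2 · 1
0 · 1 · 2 · 3 · 3
0 · 1 · 2 · 0 · 1
gen 2: 0 · 0 · 1 · 3 · 3
1 · 1 · 1 · 3 · 1
2 · 2 · 2 · 3 · 2
0 · 1 · 3 · 1 · 0
0 · 1 · 2 · 1 · 2
gen 3: 0 · 0 · 1 · 3 · 3
1 · 1 · 1 · 3 · 1
2 · 2 · 2 · 3 · 2
0 · 1 · 3 · 2 · 0
0 · 1 · 2 · 1 · 2
gen 4: 0 · 0 · 1 · 3 · 3
1 · 1 · 1 · 3 · 1
2 · 2 · 2 · 3 · 2
0 · 1 · 3 · 3 · 0
0 · 1 · 2 · 1 · 2
gen 5: 0 · 0 · 2 · 1 · 0
1 · 1 · 3 · 1 · 3
2 · 3 · 0 · 2 · 3
0 · 2 · 1 · 2 · 1
0 · 1 · 3 · 2 · 2
gen 6: 0 · 0 · 2 · 1 · 0
1 · 1 · 3 · 1 · 3
2 · 3 · 0 · 2 · 3
0 · 2 · 1 · 3 · 1
0 · 1 · 3 · 2 · 2
gen 7: 0 · 0 · 2 · 1 · 0
1 · 1 · 3 · 1 · 3
2 · 3 · 0 · 3 · 3
0 · 2 · 2 · 0 · 2
0 · 1 · 3 · 3 · 2
gen 8: 0 · 0 · 2 · 1 · 0
1 · 1 · 3 · 1 · 3
2 · 3 · 0 · 3 · 3
0 · 2 · 2 · 1 · 2
0 · 1 · 3 · 3 · 2
gen 9: 0 · 0 · 2 · 1 · 0
1 · 1 · 3 · 1 · 3
2 · 3 · 0 · 3 · 3
0 · 2 · 2 · 2 · 2
0 · 1 · 3 · 3 · 2
gen 10: 0 · 0 · 2 · 1 · 0
1 · 1 · 3 · 1 · 3
2 · 3 · 0 · 3 · 3
0 · 2 · 2 · 3 · 2
0 · 1 · 3 · 3 · 2
gen 11: 0 · 0 · 2 · 1 · 1
1 · 1 · 3 · 3 · 0
2 · 3 · 2 · 2 · 2
0 · 3 · 1 · 0 · 2
0 · 2 · 1 · 3 · 0
gen 12: 0 · 0 · 2 · 1 · 1
1 · 1 · 3 · 3 · 0
2 · 3 · 2 · 2 · 2
0 · 3 · 1 · 1 · 2
0 · 2 · 1 · 3 · 0
gen 13: 0 · 0 · 2 · 1 · 1
1 · 1 · 3 · 3 · 0
2 · 3 · 2 · 2 · 2
0 · 3 · 1 · 2 · 2
0 · 2 · 1 · 3 · 0
gen 14: 0 · 0 · 2 · 1 · 1
1 · 1 · 3 · 3 · 0
2 · 3 · 2 · 2 · 2
0 · 3 · 1 · 3 · 2
0 · 2 · 1 · 3 · 0
gen 15: 0 · 0 · 2 · 1 · 1
1 · 1 · 3 · 3 · 0
2 · 3 · 2 · 3 · 2
0 · 3 · 2 · 1 · 3
0 · 2 · 2 · 0 · 1
gen 16: 0 · 0 · 2 · 1 · 1
1 · 1 · 3 · 3 · 0
2 · 3 · 2 · 3 · 2
0 · 3 · 2 · 2 · 3
0 · 2 · 2 · 0 · 1
gen 17: 0 · 0 · 2 · 1 · 1
1 · 1 · 3 · 3 · 0
2 · 3 · 2 · 3 · 2
0 · 3 · 2 · 3 · 3
0 · 2 · 2 · 0 · 1
gen 18: 0 · 0 · 3 · 2 · 1
1 · 3 · 1 · 1 · 2
3 · 1 · 2 · 3 · 0
1 · 1 · 1 · 3 · 1
0 · 3 · 3 · 1 · 2

3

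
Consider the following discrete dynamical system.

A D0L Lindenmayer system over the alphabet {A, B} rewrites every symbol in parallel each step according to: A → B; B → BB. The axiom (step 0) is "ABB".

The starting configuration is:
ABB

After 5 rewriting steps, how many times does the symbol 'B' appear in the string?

gen 0: ABB
gen 1: BBBBB
gen 2: BBBBBBBBBB
gen 3: BBBBBBBBBBBBBBBBBBBB
gen 4: BBBBBBBBBBBBBBBBBBBBBBBBBBBBBBBBBBBBBBBB
gen 5: BBBBBBBBBBBBBBBBBBBBBBBBBBBBBBBBBBBBBBBBBBBBBBBBBBBBBBBBBBBBBBBBBBBBBBBBBBBBBBBB

80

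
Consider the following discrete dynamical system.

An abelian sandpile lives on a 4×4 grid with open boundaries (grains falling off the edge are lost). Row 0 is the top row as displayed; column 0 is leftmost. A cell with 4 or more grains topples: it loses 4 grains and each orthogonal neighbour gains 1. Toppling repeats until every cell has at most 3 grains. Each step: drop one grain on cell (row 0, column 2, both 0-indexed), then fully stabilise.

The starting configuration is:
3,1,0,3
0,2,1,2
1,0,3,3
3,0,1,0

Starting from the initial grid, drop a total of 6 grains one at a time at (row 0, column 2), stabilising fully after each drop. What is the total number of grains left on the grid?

t=0: 3,1,0,3
0,2,1,2
1,0,3,3
3,0,1,0
t=1: 3,1,1,3
0,2,1,2
1,0,3,3
3,0,1,0
t=2: 3,1,2,3
0,2,1,2
1,0,3,3
3,0,1,0
t=3: 3,1,3,3
0,2,1,2
1,0,3,3
3,0,1,0
t=4: 3,2,1,0
0,2,2,3
1,0,3,3
3,0,1,0
t=5: 3,2,2,0
0,2,2,3
1,0,3,3
3,0,1,0
t=6: 3,2,3,0
0,2,2,3
1,0,3,3
3,0,1,0

26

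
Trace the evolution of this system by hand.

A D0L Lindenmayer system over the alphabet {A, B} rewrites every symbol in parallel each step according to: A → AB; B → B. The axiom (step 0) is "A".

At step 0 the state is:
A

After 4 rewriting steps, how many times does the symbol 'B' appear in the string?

4

0) A
1) AB
2) ABB
3) ABBB
4) ABBBB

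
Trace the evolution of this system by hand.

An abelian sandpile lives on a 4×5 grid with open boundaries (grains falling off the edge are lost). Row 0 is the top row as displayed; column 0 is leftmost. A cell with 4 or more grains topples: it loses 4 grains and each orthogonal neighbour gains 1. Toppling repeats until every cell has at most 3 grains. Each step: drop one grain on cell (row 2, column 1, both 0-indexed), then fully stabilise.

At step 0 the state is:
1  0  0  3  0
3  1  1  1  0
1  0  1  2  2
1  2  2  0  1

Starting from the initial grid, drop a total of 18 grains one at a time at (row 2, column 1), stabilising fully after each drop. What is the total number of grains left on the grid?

gen 0: 1  0  0  3  0
3  1  1  1  0
1  0  1  2  2
1  2  2  0  1
gen 1: 1  0  0  3  0
3  1  1  1  0
1  1  1  2  2
1  2  2  0  1
gen 2: 1  0  0  3  0
3  1  1  1  0
1  2  1  2  2
1  2  2  0  1
gen 3: 1  0  0  3  0
3  1  1  1  0
1  3  1  2  2
1  2  2  0  1
gen 4: 1  0  0  3  0
3  2  1  1  0
2  0  2  2  2
1  3  2  0  1
gen 5: 1  0  0  3  0
3  2  1  1  0
2  1  2  2  2
1  3  2  0  1
gen 6: 1  0  0  3  0
3  2  1  1  0
2  2  2  2  2
1  3  2  0  1
gen 7: 1  0  0  3  0
3  2  1  1  0
2  3  2  2  2
1  3  2  0  1
gen 8: 1  0  0  3  0
3  3  1  1  0
3  1  3  2  2
2  0  3  0  1
gen 9: 1  0  0  3  0
3  3  1  1  0
3  2  3  2  2
2  0  3  0  1
gen 10: 1  0  0  3  0
3  3  1  1  0
3  3  3  2  2
2  0  3  0  1
gen 11: 2  1  0  3  0
1  1  3  1  0
1  3  1  3  2
3  2  0  1  1
gen 12: 2  1  0  3  0
1  2  3  1  0
2  0  2  3  2
3  3  0  1  1
gen 13: 2  1  0  3  0
1  2  3  1  0
2  1  2  3  2
3  3  0  1  1
gen 14: 2  1  0  3  0
1  2  3  1  0
2  2  2  3  2
3  3  0  1  1
gen 15: 2  1  0  3  0
1  2  3  1  0
2  3  2  3  2
3  3  0  1  1
gen 16: 2  1  0  3  0
2  3  3  1  0
0  2  3  3  2
1  1  1  1  1
gen 17: 2  1  0  3  0
2  3  3  1  0
0  3  3  3  2
1  1  1  1  1
gen 18: 2  2  1  3  0
3  1  1  3  0
1  2  2  0  3
1  2  2  2  1

32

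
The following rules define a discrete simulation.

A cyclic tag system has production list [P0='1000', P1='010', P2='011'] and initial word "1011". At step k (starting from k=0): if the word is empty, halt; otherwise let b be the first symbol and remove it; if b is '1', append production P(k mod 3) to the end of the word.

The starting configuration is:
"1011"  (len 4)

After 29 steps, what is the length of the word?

[0] "1011"  (len 4)
[1] "0111000"  (len 7)
[2] "111000"  (len 6)
[3] "11000011"  (len 8)
[4] "10000111000"  (len 11)
[5] "0000111000010"  (len 13)
[6] "000111000010"  (len 12)
[7] "00111000010"  (len 11)
[8] "0111000010"  (len 10)
[9] "111000010"  (len 9)
[10] "110000101000"  (len 12)
[11] "10000101000010"  (len 14)
[12] "0000101000010011"  (len 16)
[13] "000101000010011"  (len 15)
[14] "00101000010011"  (len 14)
[15] "0101000010011"  (len 13)
[16] "101000010011"  (len 12)
[17] "01000010011010"  (len 14)
[18] "1000010011010"  (len 13)
[19] "0000100110101000"  (len 16)
[20] "000100110101000"  (len 15)
[21] "00100110101000"  (len 14)
[22] "0100110101000"  (len 13)
[23] "100110101000"  (len 12)
[24] "00110101000011"  (len 14)
[25] "0110101000011"  (len 13)
[26] "110101000011"  (len 12)
[27] "10101000011011"  (len 14)
[28] "01010000110111000"  (len 17)
[29] "1010000110111000"  (len 16)

16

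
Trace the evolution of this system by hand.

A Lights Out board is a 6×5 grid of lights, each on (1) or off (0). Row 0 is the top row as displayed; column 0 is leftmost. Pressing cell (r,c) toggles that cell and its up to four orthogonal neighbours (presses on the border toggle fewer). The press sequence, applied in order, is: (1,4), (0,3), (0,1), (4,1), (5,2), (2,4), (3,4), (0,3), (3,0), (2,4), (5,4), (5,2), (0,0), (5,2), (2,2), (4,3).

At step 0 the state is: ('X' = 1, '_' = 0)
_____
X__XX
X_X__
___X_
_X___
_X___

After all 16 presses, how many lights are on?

t=0: _____
X__XX
X_X__
___X_
_X___
_X___
t=1: ____X
X____
X_X_X
___X_
_X___
_X___
t=2: __XX_
X__X_
X_X_X
___X_
_X___
_X___
t=3: XX_X_
XX_X_
X_X_X
___X_
_X___
_X___
t=4: XX_X_
XX_X_
X_X_X
_X_X_
X_X__
_____
t=5: XX_X_
XX_X_
X_X_X
_X_X_
X____
_XXX_
t=6: XX_X_
XX_XX
X_XX_
_X_XX
X____
_XXX_
t=7: XX_X_
XX_XX
X_XXX
_X___
X___X
_XXX_
t=8: XXX_X
XX__X
X_XXX
_X___
X___X
_XXX_
t=9: XXX_X
XX__X
__XXX
X____
____X
_XXX_
t=10: XXX_X
XX___
__X__
X___X
____X
_XXX_
t=11: XXX_X
XX___
__X__
X___X
_____
_XX_X
t=12: XXX_X
XX___
__X__
X___X
__X__
___XX
t=13: __X_X
_X___
__X__
X___X
__X__
___XX
t=14: __X_X
_X___
__X__
X___X
_____
_XX_X
t=15: __X_X
_XX__
_X_X_
X_X_X
_____
_XX_X
t=16: __X_X
_XX__
_X_X_
X_XXX
__XXX
_XXXX

17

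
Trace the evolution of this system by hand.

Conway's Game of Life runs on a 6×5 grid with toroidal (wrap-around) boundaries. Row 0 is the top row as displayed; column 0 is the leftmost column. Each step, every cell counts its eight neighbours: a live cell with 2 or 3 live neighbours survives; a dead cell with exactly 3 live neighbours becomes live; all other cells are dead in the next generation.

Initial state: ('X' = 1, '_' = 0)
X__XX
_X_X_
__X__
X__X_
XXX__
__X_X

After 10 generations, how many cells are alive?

t=0: X__XX
_X_X_
__X__
X__X_
XXX__
__X_X
t=1: XX___
XX_X_
_XXXX
X__XX
X_X__
__X__
t=2: X___X
___X_
_____
_____
X_X__
X_X__
t=3: XX_XX
____X
_____
_____
_____
X__X_
t=4: _XXX_
___XX
_____
_____
_____
XXXX_
t=5: _____
___XX
_____
_____
_XX__
X__XX
t=6: X____
_____
_____
_____
XXXXX
XXXXX
t=7: X_XX_
_____
_____
XXXXX
_____
_____
t=8: _____
_____
XXXXX
XXXXX
XXXXX
_____
t=9: _____
XXXXX
_____
_____
_____
XXXXX
t=10: _____
XXXXX
XXXXX
_____
XXXXX
XXXXX

20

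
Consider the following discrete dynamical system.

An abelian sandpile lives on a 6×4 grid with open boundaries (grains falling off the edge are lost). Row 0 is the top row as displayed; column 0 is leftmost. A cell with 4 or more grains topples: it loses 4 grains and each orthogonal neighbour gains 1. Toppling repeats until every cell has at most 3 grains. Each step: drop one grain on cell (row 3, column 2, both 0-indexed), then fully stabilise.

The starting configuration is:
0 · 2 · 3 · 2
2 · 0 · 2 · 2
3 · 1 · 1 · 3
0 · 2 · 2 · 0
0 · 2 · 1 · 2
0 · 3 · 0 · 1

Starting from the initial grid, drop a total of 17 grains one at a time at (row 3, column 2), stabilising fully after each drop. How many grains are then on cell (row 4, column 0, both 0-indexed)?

1

step 0: 0 · 2 · 3 · 2
2 · 0 · 2 · 2
3 · 1 · 1 · 3
0 · 2 · 2 · 0
0 · 2 · 1 · 2
0 · 3 · 0 · 1
step 1: 0 · 2 · 3 · 2
2 · 0 · 2 · 2
3 · 1 · 1 · 3
0 · 2 · 3 · 0
0 · 2 · 1 · 2
0 · 3 · 0 · 1
step 2: 0 · 2 · 3 · 2
2 · 0 · 2 · 2
3 · 1 · 2 · 3
0 · 3 · 0 · 1
0 · 2 · 2 · 2
0 · 3 · 0 · 1
step 3: 0 · 2 · 3 · 2
2 · 0 · 2 · 2
3 · 1 · 2 · 3
0 · 3 · 1 · 1
0 · 2 · 2 · 2
0 · 3 · 0 · 1
step 4: 0 · 2 · 3 · 2
2 · 0 · 2 · 2
3 · 1 · 2 · 3
0 · 3 · 2 · 1
0 · 2 · 2 · 2
0 · 3 · 0 · 1
step 5: 0 · 2 · 3 · 2
2 · 0 · 2 · 2
3 · 1 · 2 · 3
0 · 3 · 3 · 1
0 · 2 · 2 · 2
0 · 3 · 0 · 1
step 6: 0 · 2 · 3 · 2
2 · 0 · 2 · 2
3 · 2 · 3 · 3
1 · 0 · 1 · 2
0 · 3 · 3 · 2
0 · 3 · 0 · 1
step 7: 0 · 2 · 3 · 2
2 · 0 · 2 · 2
3 · 2 · 3 · 3
1 · 0 · 2 · 2
0 · 3 · 3 · 2
0 · 3 · 0 · 1
step 8: 0 · 2 · 3 · 2
2 · 0 · 2 · 2
3 · 2 · 3 · 3
1 · 0 · 3 · 2
0 · 3 · 3 · 2
0 · 3 · 0 · 1
step 9: 0 · 2 · 3 · 2
2 · 0 · 3 · 3
3 · 3 · 1 · 1
1 · 2 · 3 · 1
1 · 1 · 2 · 0
1 · 0 · 2 · 2
step 10: 0 · 2 · 3 · 2
2 · 0 · 3 · 3
3 · 3 · 2 · 1
1 · 3 · 0 · 2
1 · 1 · 3 · 0
1 · 0 · 2 · 2
step 11: 0 · 2 · 3 · 2
2 · 0 · 3 · 3
3 · 3 · 2 · 1
1 · 3 · 1 · 2
1 · 1 · 3 · 0
1 · 0 · 2 · 2
step 12: 0 · 2 · 3 · 2
2 · 0 · 3 · 3
3 · 3 · 2 · 1
1 · 3 · 2 · 2
1 · 1 · 3 · 0
1 · 0 · 2 · 2
step 13: 0 · 2 · 3 · 2
2 · 0 · 3 · 3
3 · 3 · 2 · 1
1 · 3 · 3 · 2
1 · 1 · 3 · 0
1 · 0 · 2 · 2
step 14: 0 · 3 · 1 · 0
3 · 2 · 2 · 1
0 · 2 · 1 · 3
3 · 1 · 3 · 3
1 · 3 · 0 · 1
1 · 0 · 3 · 2
step 15: 0 · 3 · 1 · 0
3 · 2 · 2 · 2
0 · 2 · 3 · 0
3 · 2 · 1 · 1
1 · 3 · 1 · 2
1 · 0 · 3 · 2
step 16: 0 · 3 · 1 · 0
3 · 2 · 2 · 2
0 · 2 · 3 · 0
3 · 2 · 2 · 1
1 · 3 · 1 · 2
1 · 0 · 3 · 2
step 17: 0 · 3 · 1 · 0
3 · 2 · 2 · 2
0 · 2 · 3 · 0
3 · 2 · 3 · 1
1 · 3 · 1 · 2
1 · 0 · 3 · 2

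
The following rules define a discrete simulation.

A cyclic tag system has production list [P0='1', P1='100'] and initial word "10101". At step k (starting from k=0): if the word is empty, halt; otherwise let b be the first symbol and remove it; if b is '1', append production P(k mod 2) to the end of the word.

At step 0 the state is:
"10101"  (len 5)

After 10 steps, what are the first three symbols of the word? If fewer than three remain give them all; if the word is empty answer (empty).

t=0: "10101"  (len 5)
t=1: "01011"  (len 5)
t=2: "1011"  (len 4)
t=3: "0111"  (len 4)
t=4: "111"  (len 3)
t=5: "111"  (len 3)
t=6: "11100"  (len 5)
t=7: "11001"  (len 5)
t=8: "1001100"  (len 7)
t=9: "0011001"  (len 7)
t=10: "011001"  (len 6)

011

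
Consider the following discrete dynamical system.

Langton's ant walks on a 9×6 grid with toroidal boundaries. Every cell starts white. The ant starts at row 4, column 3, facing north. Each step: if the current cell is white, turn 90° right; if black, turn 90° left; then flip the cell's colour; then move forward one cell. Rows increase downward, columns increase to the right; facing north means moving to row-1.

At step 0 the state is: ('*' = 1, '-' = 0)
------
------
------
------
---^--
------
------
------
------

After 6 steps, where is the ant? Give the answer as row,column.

step 0: ------
------
------
------
---^--
------
------
------
------
step 1: ------
------
------
------
---*>-
------
------
------
------
step 2: ------
------
------
------
---**-
----v-
------
------
------
step 3: ------
------
------
------
---**-
---<*-
------
------
------
step 4: ------
------
------
------
---^*-
---**-
------
------
------
step 5: ------
------
------
------
--<-*-
---**-
------
------
------
step 6: ------
------
------
--^---
--*-*-
---**-
------
------
------

3,2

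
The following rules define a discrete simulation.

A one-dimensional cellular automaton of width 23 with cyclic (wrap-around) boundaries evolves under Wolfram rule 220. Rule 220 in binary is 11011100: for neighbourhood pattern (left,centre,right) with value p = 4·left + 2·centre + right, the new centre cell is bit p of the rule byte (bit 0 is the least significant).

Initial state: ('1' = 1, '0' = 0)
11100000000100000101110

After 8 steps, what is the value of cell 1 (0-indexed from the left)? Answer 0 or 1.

1

k=0  11100000000100000101110
k=1  11110000000110000101110
k=2  11111000000111000101110
k=3  11111100000111100101110
k=4  11111110000111110101110
k=5  11111111000111110101110
k=6  11111111100111110101110
k=7  11111111110111110101110
k=8  11111111110111110101110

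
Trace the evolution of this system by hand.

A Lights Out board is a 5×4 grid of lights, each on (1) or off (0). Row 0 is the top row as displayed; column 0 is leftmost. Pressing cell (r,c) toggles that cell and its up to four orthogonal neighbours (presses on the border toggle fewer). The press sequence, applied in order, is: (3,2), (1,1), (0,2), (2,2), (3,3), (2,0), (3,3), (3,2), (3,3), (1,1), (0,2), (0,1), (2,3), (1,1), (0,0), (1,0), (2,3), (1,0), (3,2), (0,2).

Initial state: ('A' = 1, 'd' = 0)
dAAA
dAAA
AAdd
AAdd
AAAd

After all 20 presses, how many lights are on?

9

gen 0: dAAA
dAAA
AAdd
AAdd
AAAd
gen 1: dAAA
dAAA
AAAd
AdAA
AAdd
gen 2: ddAA
AddA
AdAd
AdAA
AAdd
gen 3: dAdd
AdAA
AdAd
AdAA
AAdd
gen 4: dAdd
AddA
AAdA
AddA
AAdd
gen 5: dAdd
AddA
AAdd
AdAd
AAdA
gen 6: dAdd
dddA
dddd
ddAd
AAdA
gen 7: dAdd
dddA
dddA
dddA
AAdd
gen 8: dAdd
dddA
ddAA
dAAd
AAAd
gen 9: dAdd
dddA
ddAd
dAdA
AAAA
gen 10: dddd
AAAA
dAAd
dAdA
AAAA
gen 11: dAAA
AAdA
dAAd
dAdA
AAAA
gen 12: AddA
AddA
dAAd
dAdA
AAAA
gen 13: AddA
Addd
dAdA
dAdd
AAAA
gen 14: AAdA
dAAd
dddA
dAdd
AAAA
gen 15: dddA
AAAd
dddA
dAdd
AAAA
gen 16: AddA
ddAd
AddA
dAdd
AAAA
gen 17: AddA
ddAA
AdAd
dAdA
AAAA
gen 18: dddA
AAAA
ddAd
dAdA
AAAA
gen 19: dddA
AAAA
dddd
ddAd
AAdA
gen 20: dAAd
AAdA
dddd
ddAd
AAdA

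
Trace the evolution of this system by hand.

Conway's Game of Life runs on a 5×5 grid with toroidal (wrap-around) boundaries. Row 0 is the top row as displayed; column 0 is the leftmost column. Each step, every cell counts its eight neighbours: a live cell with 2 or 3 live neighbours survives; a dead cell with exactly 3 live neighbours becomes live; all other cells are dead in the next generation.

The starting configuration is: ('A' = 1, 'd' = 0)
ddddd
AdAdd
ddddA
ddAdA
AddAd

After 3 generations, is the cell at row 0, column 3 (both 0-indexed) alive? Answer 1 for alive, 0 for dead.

0) ddddd
AdAdd
ddddA
ddAdA
AddAd
1) dAddA
ddddd
AAddA
AdddA
dddAA
2) AddAA
dAddA
dAddA
dAddd
dddAd
3) AdAAd
dAAdd
dAAdd
AdAdd
AdAAd

1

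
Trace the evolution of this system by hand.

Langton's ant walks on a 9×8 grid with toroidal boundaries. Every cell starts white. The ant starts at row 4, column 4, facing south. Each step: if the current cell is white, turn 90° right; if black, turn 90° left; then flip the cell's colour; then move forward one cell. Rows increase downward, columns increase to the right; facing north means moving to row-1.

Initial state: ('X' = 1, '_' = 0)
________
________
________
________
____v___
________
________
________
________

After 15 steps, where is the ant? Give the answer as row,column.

3,4

t=0: ________
________
________
________
____v___
________
________
________
________
t=1: ________
________
________
________
___<X___
________
________
________
________
t=2: ________
________
________
___^____
___XX___
________
________
________
________
t=3: ________
________
________
___X>___
___XX___
________
________
________
________
t=4: ________
________
________
___XX___
___Xv___
________
________
________
________
t=5: ________
________
________
___XX___
___X_>__
________
________
________
________
t=6: ________
________
________
___XX___
___X_X__
_____v__
________
________
________
t=7: ________
________
________
___XX___
___X_X__
____<X__
________
________
________
t=8: ________
________
________
___XX___
___X^X__
____XX__
________
________
________
t=9: ________
________
________
___XX___
___XX>__
____XX__
________
________
________
t=10: ________
________
________
___XX^__
___XX___
____XX__
________
________
________
t=11: ________
________
________
___XXX>_
___XX___
____XX__
________
________
________
t=12: ________
________
________
___XXXX_
___XX_v_
____XX__
________
________
________
t=13: ________
________
________
___XXXX_
___XX<X_
____XX__
________
________
________
t=14: ________
________
________
___XX^X_
___XXXX_
____XX__
________
________
________
t=15: ________
________
________
___X<_X_
___XXXX_
____XX__
________
________
________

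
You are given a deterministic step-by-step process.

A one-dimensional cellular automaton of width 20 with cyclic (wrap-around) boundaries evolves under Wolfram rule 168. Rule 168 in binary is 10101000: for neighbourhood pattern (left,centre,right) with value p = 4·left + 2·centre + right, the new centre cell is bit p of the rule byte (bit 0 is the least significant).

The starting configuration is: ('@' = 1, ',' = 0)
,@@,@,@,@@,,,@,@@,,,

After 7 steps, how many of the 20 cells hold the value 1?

0

t=0: ,@@,@,@,@@,,,@,@@,,,
t=1: ,@,@,@,@@,,,,,@@,,,,
t=2: ,,@,@,@@,,,,,,@,,,,,
t=3: ,,,@,@@,,,,,,,,,,,,,
t=4: ,,,,@@,,,,,,,,,,,,,,
t=5: ,,,,@,,,,,,,,,,,,,,,
t=6: ,,,,,,,,,,,,,,,,,,,,
t=7: ,,,,,,,,,,,,,,,,,,,,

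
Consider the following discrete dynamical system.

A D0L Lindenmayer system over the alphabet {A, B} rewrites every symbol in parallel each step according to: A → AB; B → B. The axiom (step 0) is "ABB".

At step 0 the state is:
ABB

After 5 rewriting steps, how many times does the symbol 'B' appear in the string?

step 0: ABB
step 1: ABBB
step 2: ABBBB
step 3: ABBBBB
step 4: ABBBBBB
step 5: ABBBBBBB

7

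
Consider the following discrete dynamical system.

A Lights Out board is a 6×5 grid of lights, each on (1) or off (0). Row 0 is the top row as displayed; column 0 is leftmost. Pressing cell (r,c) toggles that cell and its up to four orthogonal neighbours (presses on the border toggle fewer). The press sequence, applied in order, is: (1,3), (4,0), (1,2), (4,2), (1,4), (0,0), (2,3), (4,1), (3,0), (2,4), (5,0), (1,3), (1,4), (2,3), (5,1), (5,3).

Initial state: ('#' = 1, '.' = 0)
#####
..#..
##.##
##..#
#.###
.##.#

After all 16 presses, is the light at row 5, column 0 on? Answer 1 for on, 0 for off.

1

[0] #####
..#..
##.##
##..#
#.###
.##.#
[1] ###.#
...##
##..#
##..#
#.###
.##.#
[2] ###.#
...##
##..#
.#..#
.####
###.#
[3] ##..#
.##.#
###.#
.#..#
.####
###.#
[4] ##..#
.##.#
###.#
.##.#
....#
##..#
[5] ##...
.###.
###..
.##.#
....#
##..#
[6] .....
####.
###..
.##.#
....#
##..#
[7] .....
###..
##.##
.####
....#
##..#
[8] .....
###..
##.##
..###
###.#
#...#
[9] .....
###..
.#.##
#####
.##.#
#...#
[10] .....
###.#
.#...
####.
.##.#
#...#
[11] .....
###.#
.#...
####.
###.#
.#..#
[12] ...#.
##.#.
.#.#.
####.
###.#
.#..#
[13] ...##
##..#
.#.##
####.
###.#
.#..#
[14] ...##
##.##
.##..
###..
###.#
.#..#
[15] ...##
##.##
.##..
###..
#.#.#
#.#.#
[16] ...##
##.##
.##..
###..
#.###
#..#.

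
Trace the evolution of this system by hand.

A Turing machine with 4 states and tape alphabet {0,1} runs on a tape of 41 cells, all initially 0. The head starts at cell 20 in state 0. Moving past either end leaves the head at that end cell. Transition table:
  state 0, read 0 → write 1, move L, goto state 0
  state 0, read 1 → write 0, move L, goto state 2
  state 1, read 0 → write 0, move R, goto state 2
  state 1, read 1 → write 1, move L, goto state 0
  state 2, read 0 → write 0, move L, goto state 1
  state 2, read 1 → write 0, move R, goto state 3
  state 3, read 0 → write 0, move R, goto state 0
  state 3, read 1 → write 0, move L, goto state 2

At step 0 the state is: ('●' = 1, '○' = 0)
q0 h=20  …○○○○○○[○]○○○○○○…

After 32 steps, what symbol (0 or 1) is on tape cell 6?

1

step 0: q0 h=20  …○○○○○○[○]○○○○○○…
step 1: q0 h=19  …○○○○○○[○]●○○○○○…
step 2: q0 h=18  …○○○○○○[○]●●○○○○…
step 3: q0 h=17  …○○○○○○[○]●●●○○○…
step 4: q0 h=16  …○○○○○○[○]●●●●○○…
step 5: q0 h=15  …○○○○○○[○]●●●●●○…
step 6: q0 h=14  …○○○○○○[○]●●●●●●…
step 7: q0 h=13  …○○○○○○[○]●●●●●●…
step 8: q0 h=12  …○○○○○○[○]●●●●●●…
step 9: q0 h=11  …○○○○○○[○]●●●●●●…
step 10: q0 h=10  …○○○○○○[○]●●●●●●…
step 11: q0 h= 9  …○○○○○○[○]●●●●●●…
step 12: q0 h= 8  …○○○○○○[○]●●●●●●…
step 13: q0 h= 7  …○○○○○○[○]●●●●●●…
step 14: q0 h= 6  |○○○○○○[○]●●●●●●…
step 15: q0 h= 5  |○○○○○[○]●●●●●●…
step 16: q0 h= 4  |○○○○[○]●●●●●●…
step 17: q0 h= 3  |○○○[○]●●●●●●…
step 18: q0 h= 2  |○○[○]●●●●●●…
step 19: q0 h= 1  |○[○]●●●●●●…
step 20: q0 h= 0  |[○]●●●●●●…
step 21: q0 h= 0  |[●]●●●●●●…
step 22: q2 h= 0  |[○]●●●●●●…
step 23: q1 h= 0  |[○]●●●●●●…
step 24: q2 h= 1  |○[●]●●●●●●…
step 25: q3 h= 2  |○○[●]●●●●●●…
step 26: q2 h= 1  |○[○]○●●●●●…
step 27: q1 h= 0  |[○]○○●●●●…
step 28: q2 h= 1  |○[○]○●●●●●…
step 29: q1 h= 0  |[○]○○●●●●…
step 30: q2 h= 1  |○[○]○●●●●●…
step 31: q1 h= 0  |[○]○○●●●●…
step 32: q2 h= 1  |○[○]○●●●●●…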